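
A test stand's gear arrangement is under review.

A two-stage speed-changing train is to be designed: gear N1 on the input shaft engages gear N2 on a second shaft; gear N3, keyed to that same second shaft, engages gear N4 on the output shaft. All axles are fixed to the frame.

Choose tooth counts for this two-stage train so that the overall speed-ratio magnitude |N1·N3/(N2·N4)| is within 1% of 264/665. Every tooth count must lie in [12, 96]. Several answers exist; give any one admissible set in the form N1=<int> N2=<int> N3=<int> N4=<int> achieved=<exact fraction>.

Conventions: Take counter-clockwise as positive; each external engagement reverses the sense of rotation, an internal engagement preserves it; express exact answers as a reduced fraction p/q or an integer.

N1=12 N2=19 N3=22 N4=35 achieved=264/665

2-stage fixed-axis compound train for ratio 264/665
target = 264/665 in lowest terms: an exact hit needs N1·N3 = k·264 and N2·N4 = k·665 for one integer k, every count in [12, 96]; additionally prefer no 1:1 stage (N1 ≠ N2, N3 ≠ N4)
k = 1: N1·N3 = 264 = 12·22, N2·N4 = 665 = 19·35
achieved = 12·22/(19·35) = 264/665; |achieved − target| = 0 ≤ 66/16625 ✓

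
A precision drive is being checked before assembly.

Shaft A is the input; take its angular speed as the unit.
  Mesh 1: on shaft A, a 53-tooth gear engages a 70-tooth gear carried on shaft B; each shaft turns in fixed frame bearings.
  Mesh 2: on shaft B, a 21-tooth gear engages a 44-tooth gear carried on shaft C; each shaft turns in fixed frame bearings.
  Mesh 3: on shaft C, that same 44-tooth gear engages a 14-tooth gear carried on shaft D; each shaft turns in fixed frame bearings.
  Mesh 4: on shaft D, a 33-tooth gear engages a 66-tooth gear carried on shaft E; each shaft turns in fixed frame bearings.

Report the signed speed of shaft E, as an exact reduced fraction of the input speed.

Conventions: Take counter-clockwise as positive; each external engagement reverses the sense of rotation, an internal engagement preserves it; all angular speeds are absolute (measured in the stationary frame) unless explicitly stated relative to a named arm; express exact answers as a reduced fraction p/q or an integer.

4-mesh fixed-axis compound train (all bearings frame-fixed)
mesh 1 [53T→70T]: |ω|/ω_in = 1×53/70 = 53/70, sense flips to −
mesh 2 [21T→44T]: |ω|/ω_in = (53/70)×21/44 = 159/440, sense flips to +
mesh 3 [44T→14T]: |ω|/ω_in = (159/440)×44/14 = 159/140, sense flips to −
mesh 4 [33T→66T]: |ω|/ω_in = (159/140)×33/66 = 159/280, sense flips to +
signed output speed (× input speed) = 159/280

159/280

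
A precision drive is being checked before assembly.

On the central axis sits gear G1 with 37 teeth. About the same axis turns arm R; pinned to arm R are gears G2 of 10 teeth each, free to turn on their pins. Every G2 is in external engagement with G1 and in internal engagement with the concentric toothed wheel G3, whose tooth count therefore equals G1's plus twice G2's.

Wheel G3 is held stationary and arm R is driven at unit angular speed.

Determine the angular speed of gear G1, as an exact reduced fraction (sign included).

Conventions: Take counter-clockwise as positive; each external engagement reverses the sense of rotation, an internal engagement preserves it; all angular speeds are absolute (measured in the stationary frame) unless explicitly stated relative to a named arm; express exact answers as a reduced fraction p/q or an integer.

planetary set (37T centre, 10T on arm, 57T internal) — Willis relation
ring teeth: 37 + 2·10 = 57
37(ω_sun−ω_arm) = −57(ω_ring−ω_arm),  ω_ring = 0, ω_arm = 1
ω_sun = 1 − (57/37)(0−1) = 94/37
exact speed ratio = 94/37

94/37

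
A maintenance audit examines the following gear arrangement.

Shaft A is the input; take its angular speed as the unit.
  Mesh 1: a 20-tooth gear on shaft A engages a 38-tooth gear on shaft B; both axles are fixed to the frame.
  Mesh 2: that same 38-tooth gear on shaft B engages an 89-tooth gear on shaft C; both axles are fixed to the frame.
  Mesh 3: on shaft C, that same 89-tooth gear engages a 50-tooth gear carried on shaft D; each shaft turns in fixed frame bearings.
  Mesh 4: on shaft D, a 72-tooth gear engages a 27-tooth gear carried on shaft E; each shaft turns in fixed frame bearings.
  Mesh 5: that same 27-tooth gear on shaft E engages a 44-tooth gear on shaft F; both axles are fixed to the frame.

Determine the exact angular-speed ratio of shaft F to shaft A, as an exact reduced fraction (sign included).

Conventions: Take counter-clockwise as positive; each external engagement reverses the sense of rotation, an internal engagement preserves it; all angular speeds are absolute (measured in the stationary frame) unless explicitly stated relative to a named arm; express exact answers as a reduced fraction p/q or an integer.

class = fixed-axis compound train [5 meshes; 5 ratios multiply, 5 sense flips]
mesh 1 [20T→38T]: running ratio 10/19, sense −
mesh 2 [38T→89T]: running ratio 20/89, sense +
mesh 3 [89T→50T]: running ratio 2/5, sense −
mesh 4 [72T→27T]: running ratio 16/15, sense +
mesh 5 [27T→44T]: running ratio 36/55, sense −
ω_out/ω_in = -36/55

-36/55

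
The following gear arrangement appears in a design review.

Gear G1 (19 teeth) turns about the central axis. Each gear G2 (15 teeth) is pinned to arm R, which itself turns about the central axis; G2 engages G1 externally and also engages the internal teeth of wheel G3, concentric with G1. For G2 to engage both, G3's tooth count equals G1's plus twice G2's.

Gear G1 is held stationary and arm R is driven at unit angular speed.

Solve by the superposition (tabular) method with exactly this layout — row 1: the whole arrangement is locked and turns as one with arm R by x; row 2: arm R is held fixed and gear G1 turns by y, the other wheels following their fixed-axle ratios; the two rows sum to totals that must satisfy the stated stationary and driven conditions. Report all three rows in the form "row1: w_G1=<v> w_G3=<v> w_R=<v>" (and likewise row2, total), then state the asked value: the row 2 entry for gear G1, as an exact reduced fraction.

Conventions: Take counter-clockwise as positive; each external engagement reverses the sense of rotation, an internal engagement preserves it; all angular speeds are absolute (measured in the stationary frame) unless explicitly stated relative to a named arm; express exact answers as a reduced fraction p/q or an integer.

recognized (axles ride arm R): planetary set, 19/15/49 teeth
superposition row 1 [locked train]: every member turns x
row 2 — arm fixed, fixed-axis ratios: sun y, ring −(19/49)·y, arm 0
boundary: total ω_sun = x + y = 0 and total ω_arm = x = 1  ⇒  y = -1, x = 1
row 2 ring = −(19/49)·(-1) = 19/49
totals (row 1 + row 2): sun 1 + (-1) = 0, ring 1 + 19/49 = 68/49, arm 1 + 0 = 1
asked cell (row2, sun) = -1

row1: w_G1=1 w_G3=1 w_R=1
row2: w_G1=-1 w_G3=19/49 w_R=0
total: w_G1=0 w_G3=68/49 w_R=1
asked value: -1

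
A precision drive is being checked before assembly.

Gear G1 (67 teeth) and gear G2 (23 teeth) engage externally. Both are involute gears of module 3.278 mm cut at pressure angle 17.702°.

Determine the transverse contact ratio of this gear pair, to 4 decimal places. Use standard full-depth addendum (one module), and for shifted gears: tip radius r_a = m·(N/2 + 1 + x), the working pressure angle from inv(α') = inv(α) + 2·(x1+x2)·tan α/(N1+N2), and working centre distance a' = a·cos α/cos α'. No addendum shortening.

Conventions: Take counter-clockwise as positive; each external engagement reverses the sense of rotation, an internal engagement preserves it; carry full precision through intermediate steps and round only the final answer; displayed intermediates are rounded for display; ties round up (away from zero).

recognized (one external pair, fixed centres): single-mesh tooth geometry, m = 3.278, N1 = 67, N2 = 23
base radii: r_b1 = 104.613450, r_b2 = 35.912080
tip radii: r_a1 = 113.091000, r_a2 = 40.975000
no profile shift: α' = α, a' = a
action lengths: √(r_a1²−r_b1²) = 42.960452, √(r_a2²−r_b2²) = 19.730006
base pitch p_b = π·m·cos α = 9.810533
CR = (42.960452 + 19.730006 − 147.510000·sin 17.70200°)/9.810533 = 1.818213
contact ratio ≈ 1.8182

1.8182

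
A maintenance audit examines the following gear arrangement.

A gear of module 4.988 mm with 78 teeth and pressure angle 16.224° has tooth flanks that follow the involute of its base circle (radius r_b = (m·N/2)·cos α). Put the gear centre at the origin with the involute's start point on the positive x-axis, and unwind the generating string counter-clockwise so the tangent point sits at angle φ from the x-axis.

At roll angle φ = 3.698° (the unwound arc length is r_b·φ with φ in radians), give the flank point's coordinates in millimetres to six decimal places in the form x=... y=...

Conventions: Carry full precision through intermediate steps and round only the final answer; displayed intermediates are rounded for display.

x=187.173742 y=0.016733

class = single-mesh tooth geometry [base-circle involute, m = 4.988, 78T]
pitch radius r_p = m·N/2 = 4.988·78/2 = 194.532000
base radius r_b = r_p·cos α = 194.532000·cos 16.224° = 186.785101
roll angle φ = 3.698° = 0.06454228 rad
x = r_b·(cos φ + φ·sin φ) = 187.173742
y = r_b·(sin φ − φ·cos φ) = 0.016733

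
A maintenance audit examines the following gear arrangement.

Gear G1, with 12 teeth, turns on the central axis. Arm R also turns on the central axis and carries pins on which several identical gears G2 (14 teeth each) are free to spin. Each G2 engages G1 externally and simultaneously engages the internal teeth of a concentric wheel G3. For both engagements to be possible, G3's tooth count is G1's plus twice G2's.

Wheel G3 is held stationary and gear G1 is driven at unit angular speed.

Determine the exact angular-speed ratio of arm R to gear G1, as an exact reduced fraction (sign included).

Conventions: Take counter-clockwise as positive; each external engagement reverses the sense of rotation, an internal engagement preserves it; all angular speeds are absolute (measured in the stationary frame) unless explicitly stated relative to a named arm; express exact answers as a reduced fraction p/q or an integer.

3/13

recognized (axles ride arm R): planetary set, 12/14/40 teeth
ring teeth: 12 + 2·14 = 40
12(ω_sun−ω_arm) = −40(ω_ring−ω_arm),  ω_ring = 0, ω_sun = 1
12(1−ω_arm) = −40(0−ω_arm)  ⇒  52·ω_arm = 12  ⇒  ω_arm = 3/13
ω_out/ω_in = 3/13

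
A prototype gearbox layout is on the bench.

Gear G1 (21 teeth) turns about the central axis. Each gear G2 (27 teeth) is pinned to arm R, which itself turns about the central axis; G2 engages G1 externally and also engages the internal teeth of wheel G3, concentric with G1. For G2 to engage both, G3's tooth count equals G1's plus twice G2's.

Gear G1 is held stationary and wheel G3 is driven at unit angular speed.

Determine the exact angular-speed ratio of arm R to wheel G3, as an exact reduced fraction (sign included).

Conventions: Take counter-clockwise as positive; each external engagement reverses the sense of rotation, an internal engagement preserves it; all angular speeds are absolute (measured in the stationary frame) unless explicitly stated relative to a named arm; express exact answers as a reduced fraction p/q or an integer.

class = planetary set [G3 = 21+2·27 = 75; Willis about the carrier]
ring teeth: 21 + 2·27 = 75
21(ω_sun−ω_arm) = −75(ω_ring−ω_arm),  ω_sun = 0, ω_ring = 1
21(0−ω_arm) = −75(1−ω_arm)  ⇒  96·ω_arm = 75  ⇒  ω_arm = 25/32
ω_out/ω_in = 25/32

25/32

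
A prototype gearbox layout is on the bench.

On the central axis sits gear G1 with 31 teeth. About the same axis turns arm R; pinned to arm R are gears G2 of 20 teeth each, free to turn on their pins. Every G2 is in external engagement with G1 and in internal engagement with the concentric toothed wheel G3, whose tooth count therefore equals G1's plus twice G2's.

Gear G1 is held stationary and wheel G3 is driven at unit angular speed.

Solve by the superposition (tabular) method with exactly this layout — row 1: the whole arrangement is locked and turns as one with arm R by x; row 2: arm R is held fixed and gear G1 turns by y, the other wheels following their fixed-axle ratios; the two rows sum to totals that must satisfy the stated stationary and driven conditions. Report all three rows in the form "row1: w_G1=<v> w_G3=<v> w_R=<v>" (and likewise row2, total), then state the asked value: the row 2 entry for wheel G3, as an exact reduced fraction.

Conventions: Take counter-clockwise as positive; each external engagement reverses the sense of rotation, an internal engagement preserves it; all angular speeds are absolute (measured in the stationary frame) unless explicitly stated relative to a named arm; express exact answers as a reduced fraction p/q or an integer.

class = planetary set [G3 = 31+2·20 = 71; Willis about the carrier]
row 1 — lock + rotate with arm: ω_sun = ω_ring = ω_arm = x
superposition row 2 [arm held]: sun y, ring −(31/71)·y, arm 0
boundary: total ω_sun = x + y = 0 and total ω_ring = x − (31/71)·y = 1  ⇒  y = -71/102, x = 71/102
row 2 ring = −(31/71)·(-71/102) = 31/102
totals (row 1 + row 2): sun 71/102 + (-71/102) = 0, ring 71/102 + 31/102 = 1, arm 71/102 + 0 = 71/102
asked cell (row2, ring) = 31/102

row1: w_G1=71/102 w_G3=71/102 w_R=71/102
row2: w_G1=-71/102 w_G3=31/102 w_R=0
total: w_G1=0 w_G3=1 w_R=71/102
asked value: 31/102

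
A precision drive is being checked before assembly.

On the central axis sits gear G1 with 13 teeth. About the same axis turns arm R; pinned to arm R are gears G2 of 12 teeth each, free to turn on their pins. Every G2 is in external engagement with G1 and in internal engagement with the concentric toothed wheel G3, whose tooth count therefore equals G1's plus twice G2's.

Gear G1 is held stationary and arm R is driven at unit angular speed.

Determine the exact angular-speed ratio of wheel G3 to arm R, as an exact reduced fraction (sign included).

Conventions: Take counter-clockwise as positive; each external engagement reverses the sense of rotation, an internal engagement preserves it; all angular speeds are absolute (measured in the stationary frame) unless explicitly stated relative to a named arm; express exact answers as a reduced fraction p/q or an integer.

50/37

topology: planetary set — G1 13T / G2 12T / G3 37T, arm = carrier (Willis)
ring teeth: 13 + 2·12 = 37
13(ω_sun−ω_arm) = −37(ω_ring−ω_arm),  ω_sun = 0, ω_arm = 1
ω_ring = 1 − (13/37)(0−1) = 50/37
ω_out/ω_in = 50/37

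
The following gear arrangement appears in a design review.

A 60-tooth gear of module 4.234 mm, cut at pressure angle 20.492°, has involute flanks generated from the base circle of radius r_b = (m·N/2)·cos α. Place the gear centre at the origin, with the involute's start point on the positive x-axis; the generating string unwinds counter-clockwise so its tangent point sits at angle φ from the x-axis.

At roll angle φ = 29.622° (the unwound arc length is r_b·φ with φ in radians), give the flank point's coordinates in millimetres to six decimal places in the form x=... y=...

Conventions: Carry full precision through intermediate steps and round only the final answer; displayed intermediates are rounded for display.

topology: single-mesh involute geometry — m = 4.234, N = 60
pitch radius r_p = m·N/2 = 4.234·60/2 = 127.020000
base radius r_b = r_p·cos α = 127.020000·cos 20.492° = 118.982311
roll angle φ = 29.622° = 0.51700143 rad
x = r_b·(cos φ + φ·sin φ) = 133.836830
y = r_b·(sin φ − φ·cos φ) = 5.335602

x=133.836830 y=5.335602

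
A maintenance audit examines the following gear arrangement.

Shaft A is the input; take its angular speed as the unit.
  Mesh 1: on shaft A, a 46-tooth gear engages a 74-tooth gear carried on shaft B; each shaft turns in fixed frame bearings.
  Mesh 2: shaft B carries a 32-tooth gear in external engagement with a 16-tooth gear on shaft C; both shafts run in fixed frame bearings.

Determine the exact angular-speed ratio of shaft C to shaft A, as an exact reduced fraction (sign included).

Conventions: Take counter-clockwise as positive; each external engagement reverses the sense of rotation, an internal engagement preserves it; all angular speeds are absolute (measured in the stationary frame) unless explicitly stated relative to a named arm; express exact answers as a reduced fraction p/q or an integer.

class = fixed-axis compound train [2 meshes; 2 ratios multiply, 2 sense flips]
mesh 1 [46T→74T]: running ratio 23/37, sense −
mesh 2 [32T→16T]: running ratio 46/37, sense +
ω_out/ω_in = 46/37

46/37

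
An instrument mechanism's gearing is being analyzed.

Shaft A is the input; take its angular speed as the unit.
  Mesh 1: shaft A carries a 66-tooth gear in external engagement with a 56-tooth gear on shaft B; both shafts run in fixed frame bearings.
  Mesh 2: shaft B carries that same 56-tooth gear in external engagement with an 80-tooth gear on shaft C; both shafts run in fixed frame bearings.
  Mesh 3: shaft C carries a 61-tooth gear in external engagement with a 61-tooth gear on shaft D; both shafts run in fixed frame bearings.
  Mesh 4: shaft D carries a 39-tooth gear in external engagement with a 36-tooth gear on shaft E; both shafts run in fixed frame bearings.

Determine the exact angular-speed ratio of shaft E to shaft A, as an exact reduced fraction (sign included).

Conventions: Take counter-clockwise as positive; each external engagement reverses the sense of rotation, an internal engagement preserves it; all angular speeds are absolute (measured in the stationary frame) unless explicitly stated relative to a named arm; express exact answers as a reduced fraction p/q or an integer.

class = fixed-axis compound train [4 meshes; 4 ratios multiply, 4 sense flips]
mesh 1 [66T→56T]: running ratio 33/28, sense −
mesh 2 [56T→80T]: running ratio 33/40, sense +
mesh 3 [61T→61T]: running ratio 33/40, sense −
mesh 4 [39T→36T]: running ratio 143/160, sense +
ω_out/ω_in = 143/160

143/160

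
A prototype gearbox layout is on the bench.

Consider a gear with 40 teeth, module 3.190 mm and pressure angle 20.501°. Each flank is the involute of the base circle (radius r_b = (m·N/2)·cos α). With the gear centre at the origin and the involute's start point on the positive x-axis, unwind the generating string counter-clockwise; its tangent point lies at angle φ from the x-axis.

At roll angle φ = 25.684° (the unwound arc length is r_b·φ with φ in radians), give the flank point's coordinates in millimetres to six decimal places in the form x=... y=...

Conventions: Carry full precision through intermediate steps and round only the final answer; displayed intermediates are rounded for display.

topology: single-mesh involute geometry — m = 3.190, N = 40
pitch radius r_p = m·N/2 = 3.190·40/2 = 63.800000
base radius r_b = r_p·cos α = 63.800000·cos 20.501° = 59.759296
roll angle φ = 25.684° = 0.44827037 rad
x = r_b·(cos φ + φ·sin φ) = 65.465221
y = r_b·(sin φ − φ·cos φ) = 1.758539

x=65.465221 y=1.758539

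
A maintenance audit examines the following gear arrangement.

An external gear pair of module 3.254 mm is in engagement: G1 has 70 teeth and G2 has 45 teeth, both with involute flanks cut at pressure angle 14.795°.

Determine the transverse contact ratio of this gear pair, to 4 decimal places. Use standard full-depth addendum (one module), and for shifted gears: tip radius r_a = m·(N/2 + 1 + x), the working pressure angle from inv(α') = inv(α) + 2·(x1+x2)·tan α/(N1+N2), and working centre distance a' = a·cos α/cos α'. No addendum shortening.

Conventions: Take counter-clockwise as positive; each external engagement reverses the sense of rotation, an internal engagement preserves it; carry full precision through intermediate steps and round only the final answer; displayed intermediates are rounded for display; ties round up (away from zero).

2.1363

single-mesh involute tooth geometry (70T engaging 45T at module 3.254)
base radii: r_b1 = 110.114054, r_b2 = 70.787606
tip radii: r_a1 = 117.144000, r_a2 = 76.469000
no profile shift: α' = α, a' = a
action lengths: √(r_a1²−r_b1²) = 39.970137, √(r_a2²−r_b2²) = 28.924432
base pitch p_b = π·m·cos α = 9.883814
CR = (39.970137 + 28.924432 − 187.105000·sin 14.79500°)/9.883814 = 2.136339
contact ratio ≈ 2.1363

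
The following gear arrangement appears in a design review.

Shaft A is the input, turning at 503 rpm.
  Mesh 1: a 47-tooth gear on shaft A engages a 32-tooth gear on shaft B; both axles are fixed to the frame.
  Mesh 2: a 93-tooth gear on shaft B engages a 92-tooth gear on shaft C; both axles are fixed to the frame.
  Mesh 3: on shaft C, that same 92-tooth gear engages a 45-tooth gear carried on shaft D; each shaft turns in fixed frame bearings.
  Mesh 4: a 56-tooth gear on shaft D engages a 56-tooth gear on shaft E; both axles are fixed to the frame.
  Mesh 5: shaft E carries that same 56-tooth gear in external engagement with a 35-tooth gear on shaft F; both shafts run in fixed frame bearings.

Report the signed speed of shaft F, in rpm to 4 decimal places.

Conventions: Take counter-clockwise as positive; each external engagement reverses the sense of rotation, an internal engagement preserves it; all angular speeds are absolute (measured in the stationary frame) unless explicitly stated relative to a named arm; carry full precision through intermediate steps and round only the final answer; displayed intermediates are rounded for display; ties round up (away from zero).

recognized (6 fixed axles, 5 meshes): fixed-axis compound train
mesh 1 [47T→32T]: ω = 503.0000×47/32 = 738.7813 rpm, sense flips to −
mesh 2 [93T→92T]: ω = 738.7813×93/92 = 746.8115 rpm, sense flips to +
mesh 3 [92T→45T]: ω = 746.8115×92/45 = 1526.8146 rpm, sense flips to −
mesh 4 [56T→56T]: ω = 1526.8146×56/56 = 1526.8146 rpm, sense flips to +
mesh 5 [56T→35T]: ω = 1526.8146×56/35 = 2442.9033 rpm, sense flips to −
signed output speed = -2442.9033 rpm

-2442.9033 rpm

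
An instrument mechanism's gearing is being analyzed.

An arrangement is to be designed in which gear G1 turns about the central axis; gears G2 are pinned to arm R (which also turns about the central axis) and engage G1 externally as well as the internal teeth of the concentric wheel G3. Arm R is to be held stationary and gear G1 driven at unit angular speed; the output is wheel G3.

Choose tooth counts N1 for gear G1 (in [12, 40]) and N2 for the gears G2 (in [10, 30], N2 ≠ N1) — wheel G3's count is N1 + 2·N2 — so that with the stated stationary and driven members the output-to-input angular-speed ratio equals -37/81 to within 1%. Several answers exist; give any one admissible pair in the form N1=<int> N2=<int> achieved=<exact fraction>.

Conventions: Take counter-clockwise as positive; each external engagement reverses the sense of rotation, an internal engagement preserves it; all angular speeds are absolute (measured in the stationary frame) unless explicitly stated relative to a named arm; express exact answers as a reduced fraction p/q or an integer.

topology: planetary set — design target -37/81, arm = carrier (Willis)
Willis with ω_arm = 0: ω_ring/ω_sun = −N1/N3; set equal to -37/81  ⇒  N3/N1 = −1/(-37/81) = 81/37
N3 = N1 + 2·N2  ⇒  N2/N1 = (N3/N1 − 1)/2 = (81/37 − 1)/2 = 22/37
smallest multiple with N1 ≥ 12 and N2 ≥ 10: k = 1  ⇒  N1 = 1·37 = 37, N2 = 1·22 = 22 (N1 ≤ 40, N2 ≤ 30, N2 ≠ N1 ✓), N3 = 37 + 2·22 = 81
check: −N1/N3 with N1 = 37, N3 = 81 gives -37/81; |achieved − target| = 0 ≤ 37/8100 ✓

N1=37 N2=22 achieved=-37/81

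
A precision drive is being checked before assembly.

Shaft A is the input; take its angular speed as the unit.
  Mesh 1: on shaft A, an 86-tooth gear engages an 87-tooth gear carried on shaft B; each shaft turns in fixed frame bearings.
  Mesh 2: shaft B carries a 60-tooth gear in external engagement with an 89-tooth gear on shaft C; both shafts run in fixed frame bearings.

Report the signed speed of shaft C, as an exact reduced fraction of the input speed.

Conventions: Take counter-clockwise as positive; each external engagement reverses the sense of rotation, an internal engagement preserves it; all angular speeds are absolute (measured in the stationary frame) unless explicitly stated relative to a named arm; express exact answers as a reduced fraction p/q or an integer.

1720/2581

2-mesh fixed-axis compound train (all bearings frame-fixed)
mesh 1 [86T→87T]: |ω|/ω_in = 1×86/87 = 86/87, sense flips to −
mesh 2 [60T→89T]: |ω|/ω_in = (86/87)×60/89 = 1720/2581, sense flips to +
signed output speed (× input speed) = 1720/2581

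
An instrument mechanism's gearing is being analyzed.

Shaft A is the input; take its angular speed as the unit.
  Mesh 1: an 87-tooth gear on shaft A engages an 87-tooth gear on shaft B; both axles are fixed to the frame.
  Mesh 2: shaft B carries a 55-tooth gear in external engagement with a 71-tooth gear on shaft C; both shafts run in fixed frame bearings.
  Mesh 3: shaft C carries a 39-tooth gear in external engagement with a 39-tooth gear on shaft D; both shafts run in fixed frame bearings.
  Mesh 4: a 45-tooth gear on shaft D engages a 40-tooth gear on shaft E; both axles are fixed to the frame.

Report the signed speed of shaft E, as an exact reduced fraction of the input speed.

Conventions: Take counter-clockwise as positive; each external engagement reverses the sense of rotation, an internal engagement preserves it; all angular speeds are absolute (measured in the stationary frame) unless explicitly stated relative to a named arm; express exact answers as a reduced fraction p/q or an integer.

495/568

4-mesh fixed-axis compound train (all bearings frame-fixed)
mesh 1 [87T→87T]: |ω|/ω_in = 1×87/87 = 1, sense flips to −
mesh 2 [55T→71T]: |ω|/ω_in = 1×55/71 = 55/71, sense flips to +
mesh 3 [39T→39T]: |ω|/ω_in = (55/71)×39/39 = 55/71, sense flips to −
mesh 4 [45T→40T]: |ω|/ω_in = (55/71)×45/40 = 495/568, sense flips to +
signed output speed (× input speed) = 495/568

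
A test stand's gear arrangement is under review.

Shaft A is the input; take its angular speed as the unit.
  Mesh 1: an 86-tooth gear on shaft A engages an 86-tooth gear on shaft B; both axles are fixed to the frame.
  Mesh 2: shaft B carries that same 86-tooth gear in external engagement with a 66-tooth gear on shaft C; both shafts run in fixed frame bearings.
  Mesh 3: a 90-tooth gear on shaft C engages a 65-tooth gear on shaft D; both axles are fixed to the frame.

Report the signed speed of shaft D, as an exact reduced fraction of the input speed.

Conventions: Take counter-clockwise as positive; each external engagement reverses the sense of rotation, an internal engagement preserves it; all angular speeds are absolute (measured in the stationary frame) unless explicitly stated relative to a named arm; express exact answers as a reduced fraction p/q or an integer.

-258/143

3-mesh fixed-axis compound train (all bearings frame-fixed)
mesh 1 [86T→86T]: |ω|/ω_in = 1×86/86 = 1, sense flips to −
mesh 2 [86T→66T]: |ω|/ω_in = 1×86/66 = 43/33, sense flips to +
mesh 3 [90T→65T]: |ω|/ω_in = (43/33)×90/65 = 258/143, sense flips to −
signed output speed (× input speed) = -258/143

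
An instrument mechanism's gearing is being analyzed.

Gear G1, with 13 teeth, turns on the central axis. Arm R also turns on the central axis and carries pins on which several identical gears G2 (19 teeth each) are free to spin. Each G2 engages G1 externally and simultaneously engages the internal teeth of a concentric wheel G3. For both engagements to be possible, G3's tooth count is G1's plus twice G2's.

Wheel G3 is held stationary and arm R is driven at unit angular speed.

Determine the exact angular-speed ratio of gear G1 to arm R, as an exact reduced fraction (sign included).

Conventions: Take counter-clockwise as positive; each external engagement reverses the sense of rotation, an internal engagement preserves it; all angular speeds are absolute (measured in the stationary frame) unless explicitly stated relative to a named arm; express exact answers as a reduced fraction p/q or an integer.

topology: planetary set — G1 13T / G2 19T / G3 51T, arm = carrier (Willis)
ring teeth: 13 + 2·19 = 51
13(ω_sun−ω_arm) = −51(ω_ring−ω_arm),  ω_ring = 0, ω_arm = 1
ω_sun = 1 − (51/13)(0−1) = 64/13
ω_out/ω_in = 64/13

64/13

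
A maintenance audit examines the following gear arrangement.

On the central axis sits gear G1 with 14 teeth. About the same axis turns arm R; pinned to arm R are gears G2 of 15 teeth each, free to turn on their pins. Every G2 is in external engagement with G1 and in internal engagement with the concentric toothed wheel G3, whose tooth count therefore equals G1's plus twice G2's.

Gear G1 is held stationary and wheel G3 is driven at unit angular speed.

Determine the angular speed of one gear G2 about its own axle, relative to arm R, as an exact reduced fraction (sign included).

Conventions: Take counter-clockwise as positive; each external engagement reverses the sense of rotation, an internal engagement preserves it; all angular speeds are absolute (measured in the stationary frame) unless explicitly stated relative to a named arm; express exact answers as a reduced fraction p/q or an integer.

308/435

class = planetary set [G3 = 14+2·15 = 44; Willis about the carrier]
ring teeth: 14 + 2·15 = 44
14(ω_sun−ω_arm) = −44(ω_ring−ω_arm),  ω_sun = 0, ω_ring = 1
14(0−ω_arm) = −44(1−ω_arm)  ⇒  58·ω_arm = 44  ⇒  ω_arm = 22/29
sun–planet mesh: 14·(0−22/29) = −15·(ω_p−ω_arm)  ⇒  ω_p−ω_arm = 308/435
exact speed ratio = 308/435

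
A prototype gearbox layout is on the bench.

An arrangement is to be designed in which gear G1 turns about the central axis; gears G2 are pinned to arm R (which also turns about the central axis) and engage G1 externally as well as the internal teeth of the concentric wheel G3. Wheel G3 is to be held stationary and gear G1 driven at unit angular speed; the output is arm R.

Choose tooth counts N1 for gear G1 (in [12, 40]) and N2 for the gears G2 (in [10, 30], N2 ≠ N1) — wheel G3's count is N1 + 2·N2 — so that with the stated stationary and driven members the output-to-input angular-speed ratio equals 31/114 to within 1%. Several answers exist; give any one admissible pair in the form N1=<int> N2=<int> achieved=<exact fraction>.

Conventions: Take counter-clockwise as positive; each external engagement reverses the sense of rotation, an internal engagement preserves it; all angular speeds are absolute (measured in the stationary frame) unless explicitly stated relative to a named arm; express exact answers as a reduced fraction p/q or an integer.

N1=31 N2=26 achieved=31/114

class = planetary set [ratio 31/114 wanted; Willis about the carrier]
Willis with ω_ring = 0: ω_arm/ω_sun = N1/(N1+N3); set equal to 31/114  ⇒  N3/N1 = 1/(31/114) − 1 = 83/31
N3 = N1 + 2·N2  ⇒  N2/N1 = (N3/N1 − 1)/2 = (83/31 − 1)/2 = 26/31
smallest multiple with N1 ≥ 12 and N2 ≥ 10: k = 1  ⇒  N1 = 1·31 = 31, N2 = 1·26 = 26 (N1 ≤ 40, N2 ≤ 30, N2 ≠ N1 ✓), N3 = 31 + 2·26 = 83
check: N1/(N1+N3) with N1 = 31, N3 = 83 gives 31/114; |achieved − target| = 0 ≤ 31/11400 ✓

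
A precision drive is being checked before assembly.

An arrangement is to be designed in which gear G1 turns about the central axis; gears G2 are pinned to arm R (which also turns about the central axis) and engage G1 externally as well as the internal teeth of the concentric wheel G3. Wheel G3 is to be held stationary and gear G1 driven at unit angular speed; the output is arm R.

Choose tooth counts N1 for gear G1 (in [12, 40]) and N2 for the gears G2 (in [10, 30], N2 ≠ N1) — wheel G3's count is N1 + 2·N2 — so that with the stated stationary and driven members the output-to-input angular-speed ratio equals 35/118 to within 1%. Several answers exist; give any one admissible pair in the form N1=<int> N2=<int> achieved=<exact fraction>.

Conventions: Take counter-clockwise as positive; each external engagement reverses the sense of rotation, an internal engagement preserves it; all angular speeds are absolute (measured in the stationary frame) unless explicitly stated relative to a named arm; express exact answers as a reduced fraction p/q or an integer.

N1=35 N2=24 achieved=35/118

design class (target 35/118): planetary set
Willis with ω_ring = 0: ω_arm/ω_sun = N1/(N1+N3); set equal to 35/118  ⇒  N3/N1 = 1/(35/118) − 1 = 83/35
N3 = N1 + 2·N2  ⇒  N2/N1 = (N3/N1 − 1)/2 = (83/35 − 1)/2 = 24/35
smallest multiple with N1 ≥ 12 and N2 ≥ 10: k = 1  ⇒  N1 = 1·35 = 35, N2 = 1·24 = 24 (N1 ≤ 40, N2 ≤ 30, N2 ≠ N1 ✓), N3 = 35 + 2·24 = 83
check: N1/(N1+N3) with N1 = 35, N3 = 83 gives 35/118; |achieved − target| = 0 ≤ 7/2360 ✓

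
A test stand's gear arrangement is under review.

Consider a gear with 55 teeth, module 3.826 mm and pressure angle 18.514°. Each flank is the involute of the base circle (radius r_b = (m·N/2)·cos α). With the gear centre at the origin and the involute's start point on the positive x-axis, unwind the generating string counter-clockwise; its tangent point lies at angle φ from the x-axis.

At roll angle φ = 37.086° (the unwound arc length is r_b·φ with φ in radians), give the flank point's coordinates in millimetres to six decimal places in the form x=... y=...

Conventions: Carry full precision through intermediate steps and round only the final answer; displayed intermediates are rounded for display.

x=118.530935 y=8.646373

single-mesh involute tooth geometry (55T wheel at module 3.826)
pitch radius r_p = m·N/2 = 3.826·55/2 = 105.215000
base radius r_b = r_p·cos α = 105.215000·cos 18.514° = 99.769713
roll angle φ = 37.086° = 0.64727281 rad
x = r_b·(cos φ + φ·sin φ) = 118.530935
y = r_b·(sin φ − φ·cos φ) = 8.646373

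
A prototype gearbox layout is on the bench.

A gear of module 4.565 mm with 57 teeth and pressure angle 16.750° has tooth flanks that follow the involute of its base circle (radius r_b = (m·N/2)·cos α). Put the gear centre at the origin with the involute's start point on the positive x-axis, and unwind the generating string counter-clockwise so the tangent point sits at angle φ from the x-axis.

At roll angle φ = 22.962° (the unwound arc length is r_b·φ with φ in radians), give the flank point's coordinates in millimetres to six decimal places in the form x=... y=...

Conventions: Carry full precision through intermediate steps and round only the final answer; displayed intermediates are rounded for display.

recognized (one wheel, involute flank): single-mesh tooth geometry, m = 4.565, N = 57
pitch radius r_p = m·N/2 = 4.565·57/2 = 130.102500
base radius r_b = r_p·cos α = 130.102500·cos 16.750° = 124.582428
roll angle φ = 22.962° = 0.40076250 rad
x = r_b·(cos φ + φ·sin φ) = 134.188914
y = r_b·(sin φ − φ·cos φ) = 2.630301

x=134.188914 y=2.630301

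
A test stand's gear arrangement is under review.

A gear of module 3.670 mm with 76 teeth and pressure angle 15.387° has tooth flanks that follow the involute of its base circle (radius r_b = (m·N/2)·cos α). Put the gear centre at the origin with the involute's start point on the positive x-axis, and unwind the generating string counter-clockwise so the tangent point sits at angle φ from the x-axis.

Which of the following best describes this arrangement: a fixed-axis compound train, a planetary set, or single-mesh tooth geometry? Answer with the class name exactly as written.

single-mesh tooth geometry

recognized (one wheel, involute flank): single-mesh tooth geometry, m = 3.670, N = 76
classification: single-mesh tooth geometry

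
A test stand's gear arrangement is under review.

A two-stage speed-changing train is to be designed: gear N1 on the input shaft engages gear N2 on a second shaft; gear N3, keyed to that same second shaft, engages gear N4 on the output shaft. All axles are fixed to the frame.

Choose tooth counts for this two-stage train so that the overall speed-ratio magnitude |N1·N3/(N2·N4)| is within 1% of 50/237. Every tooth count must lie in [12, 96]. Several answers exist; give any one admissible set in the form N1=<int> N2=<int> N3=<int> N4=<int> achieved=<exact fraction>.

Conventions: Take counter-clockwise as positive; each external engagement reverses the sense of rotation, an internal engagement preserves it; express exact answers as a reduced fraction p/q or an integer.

N1=12 N2=18 N3=25 N4=79 achieved=50/237

topology: fixed-axis compound train — 2 stages, target 50/237
target = 50/237 in lowest terms: an exact hit needs N1·N3 = k·50 and N2·N4 = k·237 for one integer k, every count in [12, 96]; additionally prefer no 1:1 stage (N1 ≠ N2, N3 ≠ N4)
k = 1…5: no 1:1-free in-range split of k·50 and k·237 into factor pairs; take k = 6
k = 6: N1·N3 = 300 = 12·25, N2·N4 = 1422 = 18·79
achieved = 12·25/(18·79) = 50/237; |achieved − target| = 0 ≤ 1/474 ✓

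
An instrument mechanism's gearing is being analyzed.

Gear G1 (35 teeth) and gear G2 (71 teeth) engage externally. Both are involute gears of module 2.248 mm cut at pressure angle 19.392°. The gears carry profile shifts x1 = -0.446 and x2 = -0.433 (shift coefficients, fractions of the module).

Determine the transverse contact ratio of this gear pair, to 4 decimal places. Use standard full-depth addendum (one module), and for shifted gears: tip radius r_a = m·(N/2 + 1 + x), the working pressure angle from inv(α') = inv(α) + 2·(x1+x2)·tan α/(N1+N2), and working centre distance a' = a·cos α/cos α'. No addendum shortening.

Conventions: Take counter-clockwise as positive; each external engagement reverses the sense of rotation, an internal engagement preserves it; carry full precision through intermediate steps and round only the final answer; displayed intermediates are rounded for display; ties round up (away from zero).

2.1040

recognized (one external pair, fixed centres): single-mesh tooth geometry, m = 2.248, N1 = 35, N2 = 71
base radii: r_b1 = 37.108204, r_b2 = 75.276641
tip radii: r_a1 = 40.585392, r_a2 = 81.078616
inv(α') = inv(19.392°) + 2·(-0.446-0.433)·tan α/(35+71) = 0.00770654  ⇒  α' = 16.14757°
a' = a·cos α / cos α' = 119.1440·cos 19.392°/cos 16.14757° = 117.000688
action lengths: √(r_a1²−r_b1²) = 16.436401, √(r_a2²−r_b2²) = 30.119250
base pitch p_b = π·m·cos α = 6.661649
CR = (16.436401 + 30.119250 − 117.000688·sin 16.14757°)/6.661649 = 2.104033
contact ratio ≈ 2.1040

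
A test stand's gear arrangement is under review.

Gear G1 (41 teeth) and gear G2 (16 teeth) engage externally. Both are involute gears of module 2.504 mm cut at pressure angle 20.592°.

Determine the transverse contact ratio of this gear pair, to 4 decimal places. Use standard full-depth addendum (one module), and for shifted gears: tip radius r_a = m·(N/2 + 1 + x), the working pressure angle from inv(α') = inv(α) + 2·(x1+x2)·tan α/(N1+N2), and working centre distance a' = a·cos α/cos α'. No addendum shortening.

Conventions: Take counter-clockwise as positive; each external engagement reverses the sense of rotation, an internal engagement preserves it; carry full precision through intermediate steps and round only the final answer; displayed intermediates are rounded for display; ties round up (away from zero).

1.5854

topology: single-mesh involute geometry — m = 2.504, 41T/16T pair
base radii: r_b1 = 48.052329, r_b2 = 18.752129
tip radii: r_a1 = 53.836000, r_a2 = 22.536000
no profile shift: α' = α, a' = a
action lengths: √(r_a1²−r_b1²) = 24.275266, √(r_a2²−r_b2²) = 12.499159
base pitch p_b = π·m·cos α = 7.363944
CR = (24.275266 + 12.499159 − 71.364000·sin 20.59200°)/7.363944 = 1.585417
contact ratio ≈ 1.5854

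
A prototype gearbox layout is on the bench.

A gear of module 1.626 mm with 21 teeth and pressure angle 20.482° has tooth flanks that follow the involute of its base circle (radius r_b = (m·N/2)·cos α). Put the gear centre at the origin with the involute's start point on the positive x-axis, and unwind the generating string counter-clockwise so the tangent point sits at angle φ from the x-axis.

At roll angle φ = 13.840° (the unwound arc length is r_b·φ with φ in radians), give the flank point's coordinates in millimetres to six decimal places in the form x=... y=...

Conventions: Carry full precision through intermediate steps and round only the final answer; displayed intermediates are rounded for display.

x=16.453498 y=0.074702

recognized (one wheel, involute flank): single-mesh tooth geometry, m = 1.626, N = 21
pitch radius r_p = m·N/2 = 1.626·21/2 = 17.073000
base radius r_b = r_p·cos α = 17.073000·cos 20.482° = 15.993682
roll angle φ = 13.840° = 0.24155357 rad
x = r_b·(cos φ + φ·sin φ) = 16.453498
y = r_b·(sin φ − φ·cos φ) = 0.074702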